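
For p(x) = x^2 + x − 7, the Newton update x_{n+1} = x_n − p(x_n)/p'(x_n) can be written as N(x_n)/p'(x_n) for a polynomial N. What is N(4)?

p'(x) = 2x + 1.
N(x) = x·p'(x) − p(x) = x·(2x + 1) − (x^2 + x − 7) = x^2 + 7.
N(4) = 23.

23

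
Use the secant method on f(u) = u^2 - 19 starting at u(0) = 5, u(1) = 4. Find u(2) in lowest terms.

f(5) = 6, f(4) = -3. u(2) = 4 - (-3)·(4 - 5)/((-3) - 6) = 13/3.

13/3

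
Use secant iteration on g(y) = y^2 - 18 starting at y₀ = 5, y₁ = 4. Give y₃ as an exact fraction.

157/37

g(5) = 7, g(4) = -2. y₂ = 4 - (-2)·(4 - 5)/((-2) - 7) = 38/9.
g(4) = -2, g(38/9) = -14/81. y₃ = (38/9) - (-14/81)·((38/9) - 4)/((-14/81) - (-2)) = 157/37.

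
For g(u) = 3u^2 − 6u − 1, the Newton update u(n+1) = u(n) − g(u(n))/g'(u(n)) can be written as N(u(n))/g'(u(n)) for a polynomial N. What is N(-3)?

28

g'(u) = 6u − 6.
N(u) = u·g'(u) − g(u) = u·(6u − 6) − (3u^2 − 6u − 1) = 3u^2 + 1.
N(-3) = 28.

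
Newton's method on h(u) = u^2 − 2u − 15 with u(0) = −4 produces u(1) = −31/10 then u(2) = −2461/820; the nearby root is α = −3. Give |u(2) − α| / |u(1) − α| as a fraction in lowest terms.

u(1) − α = −31/10 − (−3) = −31/10 + 3 = −1/10, so |u(1) − α| = 1/10.
u(2) − α = −2461/820 − (−3) = −2461/820 + 3 = −1/820, so |u(2) − α| = 1/820.
Ratio = (1/820) / (1/10) = 1/82.

1/82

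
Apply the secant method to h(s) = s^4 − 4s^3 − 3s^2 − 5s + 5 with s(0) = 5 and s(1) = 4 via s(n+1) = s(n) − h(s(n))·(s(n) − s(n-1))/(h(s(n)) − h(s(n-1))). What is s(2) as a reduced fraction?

h(5) = 30, h(4) = −63. s(2) = 4 − (−63)·(4 − 5)/((−63) − 30) = 145/31.

145/31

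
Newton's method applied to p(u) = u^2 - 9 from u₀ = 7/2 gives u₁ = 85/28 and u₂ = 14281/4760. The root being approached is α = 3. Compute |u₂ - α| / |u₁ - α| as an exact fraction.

1/170

u₁ - α = 85/28 - 3 = 1/28, so |u₁ - α| = 1/28.
u₂ - α = 14281/4760 - 3 = 1/4760, so |u₂ - α| = 1/4760.
Ratio = (1/4760) / (1/28) = 1/170.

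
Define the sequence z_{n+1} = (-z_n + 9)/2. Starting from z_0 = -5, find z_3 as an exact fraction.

4

z_1 = (-(-5) + 9)/2 = 7.
z_2 = (-7 + 9)/2 = 1.
z_3 = (-1 + 9)/2 = 4.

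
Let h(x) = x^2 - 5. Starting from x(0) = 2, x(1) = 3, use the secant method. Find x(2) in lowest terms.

h(2) = -1, h(3) = 4. x(2) = 3 - 4·(3 - 2)/(4 - (-1)) = 11/5.

11/5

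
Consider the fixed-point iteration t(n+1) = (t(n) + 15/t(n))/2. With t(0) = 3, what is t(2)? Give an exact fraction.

t(1) = (3 + 15/3)/2 = 4.
t(2) = (4 + 15/4)/2 = 31/8.

31/8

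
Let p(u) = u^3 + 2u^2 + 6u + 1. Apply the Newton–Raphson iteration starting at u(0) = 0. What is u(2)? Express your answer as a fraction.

p'(u) = 3u^2 + 4u + 6.
p(0) = 1, p'(0) = 6, so u(1) = 0 − 1/6 = −1/6.
p(−1/6) = 11/216, p'(−1/6) = 65/12, so u(2) = (−1/6) − (11/216)/(65/12) = −103/585.

−103/585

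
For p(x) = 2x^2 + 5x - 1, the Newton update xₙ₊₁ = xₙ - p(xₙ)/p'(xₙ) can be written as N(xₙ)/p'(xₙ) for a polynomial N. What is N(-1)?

p'(x) = 4x + 5.
N(x) = x·p'(x) - p(x) = x·(4x + 5) - (2x^2 + 5x - 1) = 2x^2 + 1.
N(-1) = 3.

3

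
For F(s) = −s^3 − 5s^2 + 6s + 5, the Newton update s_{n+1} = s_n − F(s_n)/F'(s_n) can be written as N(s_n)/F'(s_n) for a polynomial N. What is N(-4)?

43

F'(s) = −3s^2 − 10s + 6.
N(s) = s·F'(s) − F(s) = s·(−3s^2 − 10s + 6) − (−s^3 − 5s^2 + 6s + 5) = −2s^3 − 5s^2 − 5.
N(-4) = 43.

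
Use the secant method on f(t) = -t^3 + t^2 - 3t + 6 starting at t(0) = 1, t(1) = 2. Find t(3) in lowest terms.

f(1) = 3, f(2) = -4. t(2) = 2 - (-4)·(2 - 1)/((-4) - 3) = 10/7.
f(2) = -4, f(10/7) = 288/343. t(3) = (10/7) - (288/343)·((10/7) - 2)/((288/343) - (-4)) = 634/415.

634/415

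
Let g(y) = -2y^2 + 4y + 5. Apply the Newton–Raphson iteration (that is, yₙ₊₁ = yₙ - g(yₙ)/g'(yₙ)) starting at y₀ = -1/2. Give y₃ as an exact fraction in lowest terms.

-993121/1140432

g'(y) = -4y + 4.
g(-1/2) = 5/2, g'(-1/2) = 6, so y₁ = (-1/2) - (5/2)/6 = -11/12.
g(-11/12) = -25/72, g'(-11/12) = 23/3, so y₂ = (-11/12) - (-25/72)/(23/3) = -481/552.
g(-481/552) = -625/152352, g'(-481/552) = 1033/138, so y₃ = (-481/552) - (-625/152352)/(1033/138) = -993121/1140432.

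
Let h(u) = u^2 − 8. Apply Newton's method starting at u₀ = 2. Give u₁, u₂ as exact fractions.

u₁ = 3, u₂ = 17/6

h'(u) = 2u.
h(2) = −4, h'(2) = 4, so u₁ = 2 − (−4)/4 = 3.
h(3) = 1, h'(3) = 6, so u₂ = 3 − 1/6 = 17/6.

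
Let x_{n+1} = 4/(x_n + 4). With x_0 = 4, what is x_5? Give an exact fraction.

x_1 = 4/(4 + 4) = 1/2.
x_2 = 4/(1/2 + 4) = 8/9.
x_3 = 4/(8/9 + 4) = 9/11.
x_4 = 4/(9/11 + 4) = 44/53.
x_5 = 4/(44/53 + 4) = 53/64.

53/64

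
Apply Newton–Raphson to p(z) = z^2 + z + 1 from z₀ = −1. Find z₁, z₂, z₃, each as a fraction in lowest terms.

z₁ = 0, z₂ = −1, z₃ = 0

p'(z) = 2z + 1.
p(−1) = 1, p'(−1) = −1, so z₁ = (−1) − 1/(−1) = 0.
p(0) = 1, p'(0) = 1, so z₂ = 0 − 1/1 = −1.
p(−1) = 1, p'(−1) = −1, so z₃ = (−1) − 1/(−1) = 0.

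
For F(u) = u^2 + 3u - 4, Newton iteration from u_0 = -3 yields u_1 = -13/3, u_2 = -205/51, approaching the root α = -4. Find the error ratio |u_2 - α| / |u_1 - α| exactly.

u_1 - α = -13/3 - (-4) = -13/3 + 4 = -1/3, so |u_1 - α| = 1/3.
u_2 - α = -205/51 - (-4) = -205/51 + 4 = -1/51, so |u_2 - α| = 1/51.
Ratio = (1/51) / (1/3) = 1/17.

1/17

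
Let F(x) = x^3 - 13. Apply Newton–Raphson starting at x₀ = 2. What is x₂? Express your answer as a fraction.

F'(x) = 3x^2.
F(2) = -5, F'(2) = 12, so x₁ = 2 - (-5)/12 = 29/12.
F(29/12) = 1925/1728, F'(29/12) = 841/48, so x₂ = (29/12) - (1925/1728)/(841/48) = 35621/15138.

35621/15138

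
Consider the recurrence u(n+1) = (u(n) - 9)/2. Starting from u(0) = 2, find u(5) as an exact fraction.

-277/32

u(1) = (2 - 9)/2 = -7/2.
u(2) = ((-7/2) - 9)/2 = -25/4.
u(3) = ((-25/4) - 9)/2 = -61/8.
u(4) = ((-61/8) - 9)/2 = -133/16.
u(5) = ((-133/16) - 9)/2 = -277/32.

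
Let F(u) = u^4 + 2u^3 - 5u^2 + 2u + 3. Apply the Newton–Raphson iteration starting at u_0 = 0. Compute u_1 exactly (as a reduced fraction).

-3/2

F'(u) = 4u^3 + 6u^2 - 10u + 2.
F(0) = 3, F'(0) = 2, so u_1 = 0 - 3/2 = -3/2.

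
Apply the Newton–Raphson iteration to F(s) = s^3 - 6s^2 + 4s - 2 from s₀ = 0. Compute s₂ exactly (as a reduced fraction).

F'(s) = 3s^2 - 12s + 4.
F(0) = -2, F'(0) = 4, so s₁ = 0 - (-2)/4 = 1/2.
F(1/2) = -11/8, F'(1/2) = -5/4, so s₂ = (1/2) - (-11/8)/(-5/4) = -3/5.

-3/5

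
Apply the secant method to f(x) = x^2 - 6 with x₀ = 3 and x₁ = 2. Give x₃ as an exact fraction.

27/11

f(3) = 3, f(2) = -2. x₂ = 2 - (-2)·(2 - 3)/((-2) - 3) = 12/5.
f(2) = -2, f(12/5) = -6/25. x₃ = (12/5) - (-6/25)·((12/5) - 2)/((-6/25) - (-2)) = 27/11.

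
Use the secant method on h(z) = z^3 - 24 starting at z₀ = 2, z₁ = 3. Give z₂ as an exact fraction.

54/19

h(2) = -16, h(3) = 3. z₂ = 3 - 3·(3 - 2)/(3 - (-16)) = 54/19.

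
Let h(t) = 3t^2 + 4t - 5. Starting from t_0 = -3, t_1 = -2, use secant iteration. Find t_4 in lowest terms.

h(-3) = 10, h(-2) = -1. t_2 = (-2) - (-1)·((-2) - (-3))/((-1) - 10) = -23/11.
h(-2) = -1, h(-23/11) = -30/121. t_3 = (-23/11) - (-30/121)·((-23/11) - (-2))/((-30/121) - (-1)) = -193/91.
h(-23/11) = -30/121, h(-193/91) = 90/8281. t_4 = (-193/91) - (90/8281)·((-193/91) - (-23/11))/((90/8281) - (-30/121)) = -9161/4322.

-9161/4322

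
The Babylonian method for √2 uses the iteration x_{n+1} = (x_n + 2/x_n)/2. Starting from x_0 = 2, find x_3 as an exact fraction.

x_1 = (2 + 2/2)/2 = 3/2.
x_2 = (3/2 + 2/(3/2))/2 = 17/12.
x_3 = (17/12 + 2/(17/12))/2 = 577/408.

577/408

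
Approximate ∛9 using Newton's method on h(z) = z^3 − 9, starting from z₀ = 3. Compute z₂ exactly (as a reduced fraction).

929/441

h'(z) = 3z^2.
h(3) = 18, h'(3) = 27, so z₁ = 3 − 18/27 = 7/3.
h(7/3) = 100/27, h'(7/3) = 49/3, so z₂ = (7/3) − (100/27)/(49/3) = 929/441.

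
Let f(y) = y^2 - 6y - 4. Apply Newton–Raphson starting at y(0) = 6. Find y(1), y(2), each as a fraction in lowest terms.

f'(y) = 2y - 6.
f(6) = -4, f'(6) = 6, so y(1) = 6 - (-4)/6 = 20/3.
f(20/3) = 4/9, f'(20/3) = 22/3, so y(2) = (20/3) - (4/9)/(22/3) = 218/33.

y(1) = 20/3, y(2) = 218/33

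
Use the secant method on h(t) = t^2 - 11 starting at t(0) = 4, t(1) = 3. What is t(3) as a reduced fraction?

h(4) = 5, h(3) = -2. t(2) = 3 - (-2)·(3 - 4)/((-2) - 5) = 23/7.
h(3) = -2, h(23/7) = -10/49. t(3) = (23/7) - (-10/49)·((23/7) - 3)/((-10/49) - (-2)) = 73/22.

73/22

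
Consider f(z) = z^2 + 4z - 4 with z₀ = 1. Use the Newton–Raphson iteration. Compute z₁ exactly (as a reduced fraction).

5/6

f'(z) = 2z + 4.
f(1) = 1, f'(1) = 6, so z₁ = 1 - 1/6 = 5/6.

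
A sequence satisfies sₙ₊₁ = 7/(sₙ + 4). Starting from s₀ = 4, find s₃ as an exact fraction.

273/212

s₁ = 7/(4 + 4) = 7/8.
s₂ = 7/(7/8 + 4) = 56/39.
s₃ = 7/(56/39 + 4) = 273/212.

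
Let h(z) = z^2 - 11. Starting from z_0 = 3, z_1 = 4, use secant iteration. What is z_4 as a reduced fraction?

h(3) = -2, h(4) = 5. z_2 = 4 - 5·(4 - 3)/(5 - (-2)) = 23/7.
h(4) = 5, h(23/7) = -10/49. z_3 = (23/7) - (-10/49)·((23/7) - 4)/((-10/49) - 5) = 169/51.
h(23/7) = -10/49, h(169/51) = -50/2601. z_4 = (169/51) - (-50/2601)·((169/51) - (23/7))/((-50/2601) - (-10/49)) = 3907/1178.

3907/1178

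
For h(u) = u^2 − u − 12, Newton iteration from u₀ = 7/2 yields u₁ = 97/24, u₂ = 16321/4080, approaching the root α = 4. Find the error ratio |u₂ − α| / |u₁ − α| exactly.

u₁ − α = 97/24 − 4 = 1/24, so |u₁ − α| = 1/24.
u₂ − α = 16321/4080 − 4 = 1/4080, so |u₂ − α| = 1/4080.
Ratio = (1/4080) / (1/24) = 1/170.

1/170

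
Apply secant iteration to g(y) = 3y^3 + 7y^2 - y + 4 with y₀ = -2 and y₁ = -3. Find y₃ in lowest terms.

g(-2) = 10, g(-3) = -11. y₂ = (-3) - (-11)·((-3) - (-2))/((-11) - 10) = -52/21.
g(-3) = -11, g(-52/21) = 1320/343. y₃ = (-52/21) - (1320/343)·((-52/21) - (-3))/((1320/343) - (-11)) = -3628/1389.

-3628/1389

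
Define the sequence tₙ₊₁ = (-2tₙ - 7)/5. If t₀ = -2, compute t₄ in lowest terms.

t₁ = (-2·(-2) - 7)/5 = -3/5.
t₂ = (-2·(-3/5) - 7)/5 = -29/25.
t₃ = (-2·(-29/25) - 7)/5 = -117/125.
t₄ = (-2·(-117/125) - 7)/5 = -641/625.

-641/625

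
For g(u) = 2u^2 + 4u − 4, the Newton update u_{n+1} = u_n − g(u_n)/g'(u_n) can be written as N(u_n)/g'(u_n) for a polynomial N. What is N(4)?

g'(u) = 4u + 4.
N(u) = u·g'(u) − g(u) = u·(4u + 4) − (2u^2 + 4u − 4) = 2u^2 + 4.
N(4) = 36.

36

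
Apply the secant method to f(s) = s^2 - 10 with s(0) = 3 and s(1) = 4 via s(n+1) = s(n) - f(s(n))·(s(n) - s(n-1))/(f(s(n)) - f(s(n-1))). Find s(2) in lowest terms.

22/7

f(3) = -1, f(4) = 6. s(2) = 4 - 6·(4 - 3)/(6 - (-1)) = 22/7.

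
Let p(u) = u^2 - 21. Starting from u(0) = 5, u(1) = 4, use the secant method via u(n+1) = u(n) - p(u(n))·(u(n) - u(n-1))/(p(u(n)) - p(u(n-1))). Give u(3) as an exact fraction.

p(5) = 4, p(4) = -5. u(2) = 4 - (-5)·(4 - 5)/((-5) - 4) = 41/9.
p(4) = -5, p(41/9) = -20/81. u(3) = (41/9) - (-20/81)·((41/9) - 4)/((-20/81) - (-5)) = 353/77.

353/77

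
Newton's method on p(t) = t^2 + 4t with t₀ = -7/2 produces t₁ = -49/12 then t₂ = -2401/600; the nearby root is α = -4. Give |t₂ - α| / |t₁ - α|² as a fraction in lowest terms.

6/25

t₁ - α = -49/12 - (-4) = -49/12 + 4 = -1/12, so |t₁ - α| = 1/12.
t₂ - α = -2401/600 - (-4) = -2401/600 + 4 = -1/600, so |t₂ - α| = 1/600.
|t₁ - α|² = 1/144.
Ratio = (1/600) / (1/144) = 6/25.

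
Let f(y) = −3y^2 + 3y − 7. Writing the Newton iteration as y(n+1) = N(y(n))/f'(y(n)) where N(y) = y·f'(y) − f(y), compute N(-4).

f'(y) = −6y + 3.
N(y) = y·f'(y) − f(y) = y·(−6y + 3) − (−3y^2 + 3y − 7) = −3y^2 + 7.
N(-4) = −41.

−41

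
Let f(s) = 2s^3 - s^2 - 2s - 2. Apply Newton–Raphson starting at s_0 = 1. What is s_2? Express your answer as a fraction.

233/122

f'(s) = 6s^2 - 2s - 2.
f(1) = -3, f'(1) = 2, so s_1 = 1 - (-3)/2 = 5/2.
f(5/2) = 18, f'(5/2) = 61/2, so s_2 = (5/2) - 18/(61/2) = 233/122.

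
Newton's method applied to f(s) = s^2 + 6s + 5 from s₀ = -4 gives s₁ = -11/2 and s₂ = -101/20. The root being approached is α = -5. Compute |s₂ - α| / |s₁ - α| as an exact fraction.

s₁ - α = -11/2 - (-5) = -11/2 + 5 = -1/2, so |s₁ - α| = 1/2.
s₂ - α = -101/20 - (-5) = -101/20 + 5 = -1/20, so |s₂ - α| = 1/20.
Ratio = (1/20) / (1/2) = 1/10.

1/10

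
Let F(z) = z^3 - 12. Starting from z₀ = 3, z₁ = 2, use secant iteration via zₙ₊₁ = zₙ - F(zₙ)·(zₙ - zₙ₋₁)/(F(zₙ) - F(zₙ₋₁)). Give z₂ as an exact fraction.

F(3) = 15, F(2) = -4. z₂ = 2 - (-4)·(2 - 3)/((-4) - 15) = 42/19.

42/19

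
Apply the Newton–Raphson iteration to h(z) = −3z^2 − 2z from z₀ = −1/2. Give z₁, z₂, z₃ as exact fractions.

h'(z) = −6z − 2.
h(−1/2) = 1/4, h'(−1/2) = 1, so z₁ = (−1/2) − (1/4)/1 = −3/4.
h(−3/4) = −3/16, h'(−3/4) = 5/2, so z₂ = (−3/4) − (−3/16)/(5/2) = −27/40.
h(−27/40) = −27/1600, h'(−27/40) = 41/20, so z₃ = (−27/40) − (−27/1600)/(41/20) = −2187/3280.

z₁ = −3/4, z₂ = −27/40, z₃ = −2187/3280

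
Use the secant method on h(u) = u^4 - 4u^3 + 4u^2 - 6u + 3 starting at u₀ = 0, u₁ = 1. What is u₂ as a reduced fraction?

3/5

h(0) = 3, h(1) = -2. u₂ = 1 - (-2)·(1 - 0)/((-2) - 3) = 3/5.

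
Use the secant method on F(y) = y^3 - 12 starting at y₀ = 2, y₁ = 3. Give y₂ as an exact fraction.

42/19

F(2) = -4, F(3) = 15. y₂ = 3 - 15·(3 - 2)/(15 - (-4)) = 42/19.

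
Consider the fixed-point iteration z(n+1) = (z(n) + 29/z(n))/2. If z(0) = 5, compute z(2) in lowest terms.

z(1) = (5 + 29/5)/2 = 27/5.
z(2) = (27/5 + 29/(27/5))/2 = 727/135.

727/135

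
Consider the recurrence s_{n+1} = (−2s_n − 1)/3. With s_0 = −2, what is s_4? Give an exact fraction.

s_1 = (−2·(−2) − 1)/3 = 1.
s_2 = (−2·1 − 1)/3 = −1.
s_3 = (−2·(−1) − 1)/3 = 1/3.
s_4 = (−2·(1/3) − 1)/3 = −5/9.

−5/9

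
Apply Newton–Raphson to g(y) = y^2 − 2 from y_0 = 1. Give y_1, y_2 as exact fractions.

y_1 = 3/2, y_2 = 17/12

g'(y) = 2y.
g(1) = −1, g'(1) = 2, so y_1 = 1 − (−1)/2 = 3/2.
g(3/2) = 1/4, g'(3/2) = 3, so y_2 = (3/2) − (1/4)/3 = 17/12.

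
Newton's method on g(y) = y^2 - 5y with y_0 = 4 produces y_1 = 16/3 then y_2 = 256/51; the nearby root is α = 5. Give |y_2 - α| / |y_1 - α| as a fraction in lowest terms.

y_1 - α = 16/3 - 5 = 1/3, so |y_1 - α| = 1/3.
y_2 - α = 256/51 - 5 = 1/51, so |y_2 - α| = 1/51.
Ratio = (1/51) / (1/3) = 1/17.

1/17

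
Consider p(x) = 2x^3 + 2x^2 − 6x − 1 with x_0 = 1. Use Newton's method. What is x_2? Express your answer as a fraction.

p'(x) = 6x^2 + 4x − 6.
p(1) = −3, p'(1) = 4, so x_1 = 1 − (−3)/4 = 7/4.
p(7/4) = 171/32, p'(7/4) = 155/8, so x_2 = (7/4) − (171/32)/(155/8) = 457/310.

457/310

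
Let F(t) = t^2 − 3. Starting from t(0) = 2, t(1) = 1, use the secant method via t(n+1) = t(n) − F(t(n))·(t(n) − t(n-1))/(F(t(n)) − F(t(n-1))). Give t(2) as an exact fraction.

5/3

F(2) = 1, F(1) = −2. t(2) = 1 − (−2)·(1 − 2)/((−2) − 1) = 5/3.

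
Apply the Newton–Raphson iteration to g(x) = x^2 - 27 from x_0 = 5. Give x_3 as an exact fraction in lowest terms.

g'(x) = 2x.
g(5) = -2, g'(5) = 10, so x_1 = 5 - (-2)/10 = 26/5.
g(26/5) = 1/25, g'(26/5) = 52/5, so x_2 = (26/5) - (1/25)/(52/5) = 1351/260.
g(1351/260) = 1/67600, g'(1351/260) = 1351/130, so x_3 = (1351/260) - (1/67600)/(1351/130) = 3650401/702520.

3650401/702520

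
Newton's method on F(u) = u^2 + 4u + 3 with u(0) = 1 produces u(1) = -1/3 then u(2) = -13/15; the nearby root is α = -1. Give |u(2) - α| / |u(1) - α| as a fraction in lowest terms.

u(1) - α = -1/3 - (-1) = -1/3 + 1 = 2/3, so |u(1) - α| = 2/3.
u(2) - α = -13/15 - (-1) = -13/15 + 1 = 2/15, so |u(2) - α| = 2/15.
Ratio = (2/15) / (2/3) = 1/5.

1/5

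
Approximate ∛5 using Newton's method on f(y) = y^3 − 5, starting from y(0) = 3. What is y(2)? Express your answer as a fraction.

509173/281961

f'(y) = 3y^2.
f(3) = 22, f'(3) = 27, so y(1) = 3 − 22/27 = 59/27.
f(59/27) = 106964/19683, f'(59/27) = 3481/243, so y(2) = (59/27) − (106964/19683)/(3481/243) = 509173/281961.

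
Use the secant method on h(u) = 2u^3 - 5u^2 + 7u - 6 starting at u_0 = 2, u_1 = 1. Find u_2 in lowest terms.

4/3

h(2) = 4, h(1) = -2. u_2 = 1 - (-2)·(1 - 2)/((-2) - 4) = 4/3.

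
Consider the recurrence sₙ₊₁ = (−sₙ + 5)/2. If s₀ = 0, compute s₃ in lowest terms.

s₁ = (−0 + 5)/2 = 5/2.
s₂ = (−(5/2) + 5)/2 = 5/4.
s₃ = (−(5/4) + 5)/2 = 15/8.

15/8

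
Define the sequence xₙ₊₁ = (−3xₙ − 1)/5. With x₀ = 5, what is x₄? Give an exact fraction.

337/625

x₁ = (−3·5 − 1)/5 = −16/5.
x₂ = (−3·(−16/5) − 1)/5 = 43/25.
x₃ = (−3·(43/25) − 1)/5 = −154/125.
x₄ = (−3·(−154/125) − 1)/5 = 337/625.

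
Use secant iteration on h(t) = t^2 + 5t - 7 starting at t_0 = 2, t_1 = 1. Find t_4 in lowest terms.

h(2) = 7, h(1) = -1. t_2 = 1 - (-1)·(1 - 2)/((-1) - 7) = 9/8.
h(1) = -1, h(9/8) = -7/64. t_3 = (9/8) - (-7/64)·((9/8) - 1)/((-7/64) - (-1)) = 65/57.
h(9/8) = -7/64, h(65/57) = 7/3249. t_4 = (65/57) - (7/3249)·((65/57) - (9/8))/((7/3249) - (-7/64)) = 3777/3313.

3777/3313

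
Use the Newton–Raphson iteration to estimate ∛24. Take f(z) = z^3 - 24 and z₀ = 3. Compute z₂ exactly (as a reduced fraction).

13162/4563

f'(z) = 3z^2.
f(3) = 3, f'(3) = 27, so z₁ = 3 - 3/27 = 26/9.
f(26/9) = 80/729, f'(26/9) = 676/27, so z₂ = (26/9) - (80/729)/(676/27) = 13162/4563.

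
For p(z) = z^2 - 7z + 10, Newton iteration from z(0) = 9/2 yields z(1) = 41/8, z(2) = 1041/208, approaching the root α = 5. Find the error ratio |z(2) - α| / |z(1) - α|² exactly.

4/13

z(1) - α = 41/8 - 5 = 1/8, so |z(1) - α| = 1/8.
z(2) - α = 1041/208 - 5 = 1/208, so |z(2) - α| = 1/208.
|z(1) - α|² = 1/64.
Ratio = (1/208) / (1/64) = 4/13.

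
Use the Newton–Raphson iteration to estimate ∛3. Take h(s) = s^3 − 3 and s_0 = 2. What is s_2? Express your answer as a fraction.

h'(s) = 3s^2.
h(2) = 5, h'(2) = 12, so s_1 = 2 − 5/12 = 19/12.
h(19/12) = 1675/1728, h'(19/12) = 361/48, so s_2 = (19/12) − (1675/1728)/(361/48) = 9451/6498.

9451/6498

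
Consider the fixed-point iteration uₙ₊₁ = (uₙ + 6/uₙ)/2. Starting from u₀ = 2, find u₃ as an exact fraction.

u₁ = (2 + 6/2)/2 = 5/2.
u₂ = (5/2 + 6/(5/2))/2 = 49/20.
u₃ = (49/20 + 6/(49/20))/2 = 4801/1960.

4801/1960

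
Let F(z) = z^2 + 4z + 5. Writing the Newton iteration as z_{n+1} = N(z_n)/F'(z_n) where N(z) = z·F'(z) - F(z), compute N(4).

11

F'(z) = 2z + 4.
N(z) = z·F'(z) - F(z) = z·(2z + 4) - (z^2 + 4z + 5) = z^2 - 5.
N(4) = 11.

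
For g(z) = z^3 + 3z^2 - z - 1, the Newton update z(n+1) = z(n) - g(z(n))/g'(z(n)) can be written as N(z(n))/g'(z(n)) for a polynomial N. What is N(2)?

g'(z) = 3z^2 + 6z - 1.
N(z) = z·g'(z) - g(z) = z·(3z^2 + 6z - 1) - (z^3 + 3z^2 - z - 1) = 2z^3 + 3z^2 + 1.
N(2) = 29.

29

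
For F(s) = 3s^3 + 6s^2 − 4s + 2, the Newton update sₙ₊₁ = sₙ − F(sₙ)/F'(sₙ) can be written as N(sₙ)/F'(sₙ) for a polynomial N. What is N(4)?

F'(s) = 9s^2 + 12s − 4.
N(s) = s·F'(s) − F(s) = s·(9s^2 + 12s − 4) − (3s^3 + 6s^2 − 4s + 2) = 6s^3 + 6s^2 − 2.
N(4) = 478.

478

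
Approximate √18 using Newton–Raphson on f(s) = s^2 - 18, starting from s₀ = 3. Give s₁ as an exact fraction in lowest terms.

f'(s) = 2s.
f(3) = -9, f'(3) = 6, so s₁ = 3 - (-9)/6 = 9/2.

9/2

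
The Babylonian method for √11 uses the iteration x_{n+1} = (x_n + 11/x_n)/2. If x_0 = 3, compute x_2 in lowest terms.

x_1 = (3 + 11/3)/2 = 10/3.
x_2 = (10/3 + 11/(10/3))/2 = 199/60.

199/60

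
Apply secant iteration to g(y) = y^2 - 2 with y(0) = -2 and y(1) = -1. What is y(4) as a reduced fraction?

g(-2) = 2, g(-1) = -1. y(2) = (-1) - (-1)·((-1) - (-2))/((-1) - 2) = -4/3.
g(-1) = -1, g(-4/3) = -2/9. y(3) = (-4/3) - (-2/9)·((-4/3) - (-1))/((-2/9) - (-1)) = -10/7.
g(-4/3) = -2/9, g(-10/7) = 2/49. y(4) = (-10/7) - (2/49)·((-10/7) - (-4/3))/((2/49) - (-2/9)) = -41/29.

-41/29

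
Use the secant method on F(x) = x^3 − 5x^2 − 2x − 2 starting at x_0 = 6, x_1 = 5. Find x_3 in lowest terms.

41983/7703

F(6) = 22, F(5) = −12. x_2 = 5 − (−12)·(5 − 6)/((−12) − 22) = 91/17.
F(5) = −12, F(91/17) = −12738/4913. x_3 = (91/17) − (−12738/4913)·((91/17) − 5)/((−12738/4913) − (−12)) = 41983/7703.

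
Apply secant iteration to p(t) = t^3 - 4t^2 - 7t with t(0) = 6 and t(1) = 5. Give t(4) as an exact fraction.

14585625/2743493

p(6) = 30, p(5) = -10. t(2) = 5 - (-10)·(5 - 6)/((-10) - 30) = 21/4.
p(5) = -10, p(21/4) = -147/64. t(3) = (21/4) - (-147/64)·((21/4) - 5)/((-147/64) - (-10)) = 2625/493.
p(21/4) = -147/64, p(2625/493) = 33552750/119823157. t(4) = (2625/493) - (33552750/119823157)·((2625/493) - (21/4))/((33552750/119823157) - (-147/64)) = 14585625/2743493.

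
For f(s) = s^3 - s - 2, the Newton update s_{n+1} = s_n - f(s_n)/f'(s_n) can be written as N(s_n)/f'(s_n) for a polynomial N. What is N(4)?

f'(s) = 3s^2 - 1.
N(s) = s·f'(s) - f(s) = s·(3s^2 - 1) - (s^3 - s - 2) = 2s^3 + 2.
N(4) = 130.

130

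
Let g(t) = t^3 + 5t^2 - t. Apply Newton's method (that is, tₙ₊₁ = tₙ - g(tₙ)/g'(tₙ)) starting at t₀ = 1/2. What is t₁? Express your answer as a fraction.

6/19

g'(t) = 3t^2 + 10t - 1.
g(1/2) = 7/8, g'(1/2) = 19/4, so t₁ = (1/2) - (7/8)/(19/4) = 6/19.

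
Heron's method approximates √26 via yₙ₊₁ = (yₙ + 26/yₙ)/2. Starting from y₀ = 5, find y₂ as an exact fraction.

5201/1020

y₁ = (5 + 26/5)/2 = 51/10.
y₂ = (51/10 + 26/(51/10))/2 = 5201/1020.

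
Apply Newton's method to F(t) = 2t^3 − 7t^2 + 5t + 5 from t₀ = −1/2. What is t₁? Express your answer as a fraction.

F'(t) = 6t^2 − 14t + 5.
F(−1/2) = 1/2, F'(−1/2) = 27/2, so t₁ = (−1/2) − (1/2)/(27/2) = −29/54.

−29/54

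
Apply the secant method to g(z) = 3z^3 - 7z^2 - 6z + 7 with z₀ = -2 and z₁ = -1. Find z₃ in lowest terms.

g(-2) = -33, g(-1) = 3. z₂ = (-1) - 3·((-1) - (-2))/(3 - (-33)) = -13/12.
g(-1) = 3, g(-13/12) = 847/576. z₃ = (-13/12) - (847/576)·((-13/12) - (-1))/((847/576) - 3) = -1025/881.

-1025/881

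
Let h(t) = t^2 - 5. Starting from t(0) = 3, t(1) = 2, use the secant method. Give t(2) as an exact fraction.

11/5

h(3) = 4, h(2) = -1. t(2) = 2 - (-1)·(2 - 3)/((-1) - 4) = 11/5.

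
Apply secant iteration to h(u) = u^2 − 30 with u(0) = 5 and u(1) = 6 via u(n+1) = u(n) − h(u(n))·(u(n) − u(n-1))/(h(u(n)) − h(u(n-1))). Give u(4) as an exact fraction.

2766/505

h(5) = −5, h(6) = 6. u(2) = 6 − 6·(6 − 5)/(6 − (−5)) = 60/11.
h(6) = 6, h(60/11) = −30/121. u(3) = (60/11) − (−30/121)·((60/11) − 6)/((−30/121) − 6) = 115/21.
h(60/11) = −30/121, h(115/21) = −5/441. u(4) = (115/21) − (−5/441)·((115/21) − (60/11))/((−5/441) − (−30/121)) = 2766/505.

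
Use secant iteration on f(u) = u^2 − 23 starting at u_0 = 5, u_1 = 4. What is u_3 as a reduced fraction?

379/79

f(5) = 2, f(4) = −7. u_2 = 4 − (−7)·(4 − 5)/((−7) − 2) = 43/9.
f(4) = −7, f(43/9) = −14/81. u_3 = (43/9) − (−14/81)·((43/9) − 4)/((−14/81) − (−7)) = 379/79.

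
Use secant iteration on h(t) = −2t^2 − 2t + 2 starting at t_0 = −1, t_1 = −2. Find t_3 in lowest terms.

−8/5

h(−1) = 2, h(−2) = −2. t_2 = (−2) − (−2)·((−2) − (−1))/((−2) − 2) = −3/2.
h(−2) = −2, h(−3/2) = 1/2. t_3 = (−3/2) − (1/2)·((−3/2) − (−2))/((1/2) − (−2)) = −8/5.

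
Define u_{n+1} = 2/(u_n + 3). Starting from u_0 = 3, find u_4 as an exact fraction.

u_1 = 2/(3 + 3) = 1/3.
u_2 = 2/(1/3 + 3) = 3/5.
u_3 = 2/(3/5 + 3) = 5/9.
u_4 = 2/(5/9 + 3) = 9/16.

9/16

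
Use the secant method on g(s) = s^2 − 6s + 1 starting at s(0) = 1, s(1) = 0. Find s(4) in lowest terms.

g(1) = −4, g(0) = 1. s(2) = 0 − 1·(0 − 1)/(1 − (−4)) = 1/5.
g(0) = 1, g(1/5) = −4/25. s(3) = (1/5) − (−4/25)·((1/5) − 0)/((−4/25) − 1) = 5/29.
g(1/5) = −4/25, g(5/29) = −4/841. s(4) = (5/29) − (−4/841)·((5/29) − (1/5))/((−4/841) − (−4/25)) = 35/204.

35/204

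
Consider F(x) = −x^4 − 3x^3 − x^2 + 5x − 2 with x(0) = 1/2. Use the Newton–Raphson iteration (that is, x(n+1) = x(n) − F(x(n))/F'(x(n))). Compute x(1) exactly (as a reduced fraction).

13/20

F'(x) = −4x^3 − 9x^2 − 2x + 5.
F(1/2) = −3/16, F'(1/2) = 5/4, so x(1) = (1/2) − (−3/16)/(5/4) = 13/20.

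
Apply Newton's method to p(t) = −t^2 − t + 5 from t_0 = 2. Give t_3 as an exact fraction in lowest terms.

108561/60605

p'(t) = −2t − 1.
p(2) = −1, p'(2) = −5, so t_1 = 2 − (−1)/(−5) = 9/5.
p(9/5) = −1/25, p'(9/5) = −23/5, so t_2 = (9/5) − (−1/25)/(−23/5) = 206/115.
p(206/115) = −1/13225, p'(206/115) = −527/115, so t_3 = (206/115) − (−1/13225)/(−527/115) = 108561/60605.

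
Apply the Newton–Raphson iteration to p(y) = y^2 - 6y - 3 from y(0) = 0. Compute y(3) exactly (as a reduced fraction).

p'(y) = 2y - 6.
p(0) = -3, p'(0) = -6, so y(1) = 0 - (-3)/(-6) = -1/2.
p(-1/2) = 1/4, p'(-1/2) = -7, so y(2) = (-1/2) - (1/4)/(-7) = -13/28.
p(-13/28) = 1/784, p'(-13/28) = -97/14, so y(3) = (-13/28) - (1/784)/(-97/14) = -2521/5432.

-2521/5432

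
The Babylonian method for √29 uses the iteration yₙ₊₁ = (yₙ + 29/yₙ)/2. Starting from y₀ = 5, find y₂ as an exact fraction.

y₁ = (5 + 29/5)/2 = 27/5.
y₂ = (27/5 + 29/(27/5))/2 = 727/135.

727/135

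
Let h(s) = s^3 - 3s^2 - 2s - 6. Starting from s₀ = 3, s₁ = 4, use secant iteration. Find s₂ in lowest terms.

27/7

h(3) = -12, h(4) = 2. s₂ = 4 - 2·(4 - 3)/(2 - (-12)) = 27/7.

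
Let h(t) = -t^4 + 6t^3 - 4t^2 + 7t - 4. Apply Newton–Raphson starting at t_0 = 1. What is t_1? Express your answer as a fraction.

9/13

h'(t) = -4t^3 + 18t^2 - 8t + 7.
h(1) = 4, h'(1) = 13, so t_1 = 1 - 4/13 = 9/13.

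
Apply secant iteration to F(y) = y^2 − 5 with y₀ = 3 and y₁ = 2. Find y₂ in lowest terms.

F(3) = 4, F(2) = −1. y₂ = 2 − (−1)·(2 − 3)/((−1) − 4) = 11/5.

11/5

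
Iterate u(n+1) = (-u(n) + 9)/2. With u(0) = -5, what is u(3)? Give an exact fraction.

4

u(1) = (-(-5) + 9)/2 = 7.
u(2) = (-7 + 9)/2 = 1.
u(3) = (-1 + 9)/2 = 4.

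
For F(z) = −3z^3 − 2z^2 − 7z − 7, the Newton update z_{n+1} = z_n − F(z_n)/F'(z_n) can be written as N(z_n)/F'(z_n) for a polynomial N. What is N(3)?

F'(z) = −9z^2 − 4z − 7.
N(z) = z·F'(z) − F(z) = z·(−9z^2 − 4z − 7) − (−3z^3 − 2z^2 − 7z − 7) = −6z^3 − 2z^2 + 7.
N(3) = −173.

−173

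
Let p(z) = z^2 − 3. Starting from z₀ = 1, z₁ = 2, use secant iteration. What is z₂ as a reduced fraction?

p(1) = −2, p(2) = 1. z₂ = 2 − 1·(2 − 1)/(1 − (−2)) = 5/3.

5/3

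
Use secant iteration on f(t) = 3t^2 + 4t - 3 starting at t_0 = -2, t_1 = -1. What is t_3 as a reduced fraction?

f(-2) = 1, f(-1) = -4. t_2 = (-1) - (-4)·((-1) - (-2))/((-4) - 1) = -9/5.
f(-1) = -4, f(-9/5) = -12/25. t_3 = (-9/5) - (-12/25)·((-9/5) - (-1))/((-12/25) - (-4)) = -21/11.

-21/11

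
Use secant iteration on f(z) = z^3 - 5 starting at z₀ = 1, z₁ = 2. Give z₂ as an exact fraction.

11/7

f(1) = -4, f(2) = 3. z₂ = 2 - 3·(2 - 1)/(3 - (-4)) = 11/7.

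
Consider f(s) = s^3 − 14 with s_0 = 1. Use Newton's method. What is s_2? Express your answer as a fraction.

f'(s) = 3s^2.
f(1) = −13, f'(1) = 3, so s_1 = 1 − (−13)/3 = 16/3.
f(16/3) = 3718/27, f'(16/3) = 256/3, so s_2 = (16/3) − (3718/27)/(256/3) = 4285/1152.

4285/1152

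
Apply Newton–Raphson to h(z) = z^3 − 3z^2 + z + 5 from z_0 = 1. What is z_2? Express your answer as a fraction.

h'(z) = 3z^2 − 6z + 1.
h(1) = 4, h'(1) = −2, so z_1 = 1 − 4/(−2) = 3.
h(3) = 8, h'(3) = 10, so z_2 = 3 − 8/10 = 11/5.

11/5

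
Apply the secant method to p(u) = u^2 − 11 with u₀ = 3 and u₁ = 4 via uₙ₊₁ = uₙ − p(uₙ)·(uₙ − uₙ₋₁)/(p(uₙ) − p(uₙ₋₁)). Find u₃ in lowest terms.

p(3) = −2, p(4) = 5. u₂ = 4 − 5·(4 − 3)/(5 − (−2)) = 23/7.
p(4) = 5, p(23/7) = −10/49. u₃ = (23/7) − (−10/49)·((23/7) − 4)/((−10/49) − 5) = 169/51.

169/51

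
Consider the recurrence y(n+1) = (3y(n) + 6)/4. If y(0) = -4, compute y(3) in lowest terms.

y(1) = (3·(-4) + 6)/4 = -3/2.
y(2) = (3·(-3/2) + 6)/4 = 3/8.
y(3) = (3·(3/8) + 6)/4 = 57/32.

57/32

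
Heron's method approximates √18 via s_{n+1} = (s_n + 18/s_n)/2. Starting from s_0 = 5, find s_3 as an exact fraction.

s_1 = (5 + 18/5)/2 = 43/10.
s_2 = (43/10 + 18/(43/10))/2 = 3649/860.
s_3 = (3649/860 + 18/(3649/860))/2 = 26628001/6276280.

26628001/6276280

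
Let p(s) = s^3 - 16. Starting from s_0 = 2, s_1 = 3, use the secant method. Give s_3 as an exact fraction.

p(2) = -8, p(3) = 11. s_2 = 3 - 11·(3 - 2)/(11 - (-8)) = 46/19.
p(3) = 11, p(46/19) = -12408/6859. s_3 = (46/19) - (-12408/6859)·((46/19) - 3)/((-12408/6859) - 11) = 19990/7987.

19990/7987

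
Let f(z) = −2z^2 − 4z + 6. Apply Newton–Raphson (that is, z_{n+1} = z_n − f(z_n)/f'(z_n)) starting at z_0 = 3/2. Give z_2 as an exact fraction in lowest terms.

f'(z) = −4z − 4.
f(3/2) = −9/2, f'(3/2) = −10, so z_1 = (3/2) − (−9/2)/(−10) = 21/20.
f(21/20) = −81/200, f'(21/20) = −41/5, so z_2 = (21/20) − (−81/200)/(−41/5) = 1641/1640.

1641/1640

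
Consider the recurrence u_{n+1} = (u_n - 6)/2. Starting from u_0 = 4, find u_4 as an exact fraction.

u_1 = (4 - 6)/2 = -1.
u_2 = ((-1) - 6)/2 = -7/2.
u_3 = ((-7/2) - 6)/2 = -19/4.
u_4 = ((-19/4) - 6)/2 = -43/8.

-43/8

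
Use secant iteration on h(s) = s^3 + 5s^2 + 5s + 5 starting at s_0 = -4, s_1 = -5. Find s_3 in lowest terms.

h(-4) = 1, h(-5) = -20. s_2 = (-5) - (-20)·((-5) - (-4))/((-20) - 1) = -85/21.
h(-5) = -20, h(-85/21) = 3380/9261. s_3 = (-85/21) - (3380/9261)·((-85/21) - (-5))/((3380/9261) - (-20)) = -3833/943.

-3833/943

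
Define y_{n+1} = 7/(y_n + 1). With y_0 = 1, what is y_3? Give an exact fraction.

63/23

y_1 = 7/(1 + 1) = 7/2.
y_2 = 7/(7/2 + 1) = 14/9.
y_3 = 7/(14/9 + 1) = 63/23.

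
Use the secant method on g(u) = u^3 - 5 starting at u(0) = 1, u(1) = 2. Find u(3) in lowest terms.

g(1) = -4, g(2) = 3. u(2) = 2 - 3·(2 - 1)/(3 - (-4)) = 11/7.
g(2) = 3, g(11/7) = -384/343. u(3) = (11/7) - (-384/343)·((11/7) - 2)/((-384/343) - 3) = 265/157.

265/157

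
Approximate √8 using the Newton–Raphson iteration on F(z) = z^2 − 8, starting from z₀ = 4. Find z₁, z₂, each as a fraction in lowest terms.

F'(z) = 2z.
F(4) = 8, F'(4) = 8, so z₁ = 4 − 8/8 = 3.
F(3) = 1, F'(3) = 6, so z₂ = 3 − 1/6 = 17/6.

z₁ = 3, z₂ = 17/6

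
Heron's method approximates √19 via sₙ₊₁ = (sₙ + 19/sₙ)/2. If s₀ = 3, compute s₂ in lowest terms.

367/84

s₁ = (3 + 19/3)/2 = 14/3.
s₂ = (14/3 + 19/(14/3))/2 = 367/84.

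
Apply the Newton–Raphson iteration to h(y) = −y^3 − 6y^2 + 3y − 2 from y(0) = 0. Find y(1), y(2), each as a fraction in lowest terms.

h'(y) = −3y^2 − 12y + 3.
h(0) = −2, h'(0) = 3, so y(1) = 0 − (−2)/3 = 2/3.
h(2/3) = −80/27, h'(2/3) = −19/3, so y(2) = (2/3) − (−80/27)/(−19/3) = 34/171.

y(1) = 2/3, y(2) = 34/171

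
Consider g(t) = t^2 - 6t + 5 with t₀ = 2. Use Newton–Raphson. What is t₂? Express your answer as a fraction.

g'(t) = 2t - 6.
g(2) = -3, g'(2) = -2, so t₁ = 2 - (-3)/(-2) = 1/2.
g(1/2) = 9/4, g'(1/2) = -5, so t₂ = (1/2) - (9/4)/(-5) = 19/20.

19/20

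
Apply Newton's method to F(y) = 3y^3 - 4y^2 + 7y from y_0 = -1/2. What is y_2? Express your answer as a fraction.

F'(y) = 9y^2 - 8y + 7.
F(-1/2) = -39/8, F'(-1/2) = 53/4, so y_1 = (-1/2) - (-39/8)/(53/4) = -7/53.
F(-7/53) = -149058/148877, F'(-7/53) = 23072/2809, so y_2 = (-7/53) - (-149058/148877)/(23072/2809) = -889/87344.

-889/87344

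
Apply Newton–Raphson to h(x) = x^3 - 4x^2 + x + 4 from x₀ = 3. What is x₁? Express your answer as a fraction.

h'(x) = 3x^2 - 8x + 1.
h(3) = -2, h'(3) = 4, so x₁ = 3 - (-2)/4 = 7/2.

7/2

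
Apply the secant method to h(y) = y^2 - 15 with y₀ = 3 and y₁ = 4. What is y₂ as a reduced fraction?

27/7

h(3) = -6, h(4) = 1. y₂ = 4 - 1·(4 - 3)/(1 - (-6)) = 27/7.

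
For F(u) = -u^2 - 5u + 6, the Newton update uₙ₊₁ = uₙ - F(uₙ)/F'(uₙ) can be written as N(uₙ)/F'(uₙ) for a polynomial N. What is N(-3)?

-15

F'(u) = -2u - 5.
N(u) = u·F'(u) - F(u) = u·(-2u - 5) - (-u^2 - 5u + 6) = -u^2 - 6.
N(-3) = -15.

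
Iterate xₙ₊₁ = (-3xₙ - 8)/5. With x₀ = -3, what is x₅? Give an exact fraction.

x₁ = (-3·(-3) - 8)/5 = 1/5.
x₂ = (-3·(1/5) - 8)/5 = -43/25.
x₃ = (-3·(-43/25) - 8)/5 = -71/125.
x₄ = (-3·(-71/125) - 8)/5 = -787/625.
x₅ = (-3·(-787/625) - 8)/5 = -2639/3125.

-2639/3125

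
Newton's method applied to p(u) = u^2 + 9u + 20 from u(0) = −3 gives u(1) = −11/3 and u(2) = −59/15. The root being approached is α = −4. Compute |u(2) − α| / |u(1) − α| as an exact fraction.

u(1) − α = −11/3 − (−4) = −11/3 + 4 = 1/3, so |u(1) − α| = 1/3.
u(2) − α = −59/15 − (−4) = −59/15 + 4 = 1/15, so |u(2) − α| = 1/15.
Ratio = (1/15) / (1/3) = 1/5.

1/5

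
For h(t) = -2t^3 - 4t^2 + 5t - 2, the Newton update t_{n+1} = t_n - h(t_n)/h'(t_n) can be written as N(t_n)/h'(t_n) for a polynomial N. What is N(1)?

h'(t) = -6t^2 - 8t + 5.
N(t) = t·h'(t) - h(t) = t·(-6t^2 - 8t + 5) - (-2t^3 - 4t^2 + 5t - 2) = -4t^3 - 4t^2 + 2.
N(1) = -6.

-6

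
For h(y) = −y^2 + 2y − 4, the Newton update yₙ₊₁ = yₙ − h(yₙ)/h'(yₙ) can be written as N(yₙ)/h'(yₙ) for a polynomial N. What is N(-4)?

h'(y) = −2y + 2.
N(y) = y·h'(y) − h(y) = y·(−2y + 2) − (−y^2 + 2y − 4) = −y^2 + 4.
N(-4) = −12.

−12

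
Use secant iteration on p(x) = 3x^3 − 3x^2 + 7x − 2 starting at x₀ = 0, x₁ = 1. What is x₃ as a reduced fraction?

p(0) = −2, p(1) = 5. x₂ = 1 − 5·(1 − 0)/(5 − (−2)) = 2/7.
p(1) = 5, p(2/7) = −60/343. x₃ = (2/7) − (−60/343)·((2/7) − 1)/((−60/343) − 5) = 22/71.

22/71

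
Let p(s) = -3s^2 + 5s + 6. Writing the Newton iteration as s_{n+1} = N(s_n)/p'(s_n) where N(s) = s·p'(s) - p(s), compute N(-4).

-54

p'(s) = -6s + 5.
N(s) = s·p'(s) - p(s) = s·(-6s + 5) - (-3s^2 + 5s + 6) = -3s^2 - 6.
N(-4) = -54.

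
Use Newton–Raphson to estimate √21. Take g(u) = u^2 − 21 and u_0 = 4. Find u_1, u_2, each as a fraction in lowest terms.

g'(u) = 2u.
g(4) = −5, g'(4) = 8, so u_1 = 4 − (−5)/8 = 37/8.
g(37/8) = 25/64, g'(37/8) = 37/4, so u_2 = (37/8) − (25/64)/(37/4) = 2713/592.

u_1 = 37/8, u_2 = 2713/592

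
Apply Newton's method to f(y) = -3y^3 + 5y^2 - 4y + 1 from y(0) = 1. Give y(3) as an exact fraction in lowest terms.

163/402

f'(y) = -9y^2 + 10y - 4.
f(1) = -1, f'(1) = -3, so y(1) = 1 - (-1)/(-3) = 2/3.
f(2/3) = -1/3, f'(2/3) = -4/3, so y(2) = (2/3) - (-1/3)/(-4/3) = 5/12.
f(5/12) = -1/64, f'(5/12) = -67/48, so y(3) = (5/12) - (-1/64)/(-67/48) = 163/402.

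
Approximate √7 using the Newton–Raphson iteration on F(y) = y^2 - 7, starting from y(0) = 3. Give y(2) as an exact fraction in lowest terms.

127/48

F'(y) = 2y.
F(3) = 2, F'(3) = 6, so y(1) = 3 - 2/6 = 8/3.
F(8/3) = 1/9, F'(8/3) = 16/3, so y(2) = (8/3) - (1/9)/(16/3) = 127/48.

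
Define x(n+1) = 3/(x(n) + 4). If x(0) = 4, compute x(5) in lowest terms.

x(1) = 3/(4 + 4) = 3/8.
x(2) = 3/(3/8 + 4) = 24/35.
x(3) = 3/(24/35 + 4) = 105/164.
x(4) = 3/(105/164 + 4) = 492/761.
x(5) = 3/(492/761 + 4) = 2283/3536.

2283/3536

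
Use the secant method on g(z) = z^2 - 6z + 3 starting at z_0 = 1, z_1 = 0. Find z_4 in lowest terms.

60/109

g(1) = -2, g(0) = 3. z_2 = 0 - 3·(0 - 1)/(3 - (-2)) = 3/5.
g(0) = 3, g(3/5) = -6/25. z_3 = (3/5) - (-6/25)·((3/5) - 0)/((-6/25) - 3) = 5/9.
g(3/5) = -6/25, g(5/9) = -2/81. z_4 = (5/9) - (-2/81)·((5/9) - (3/5))/((-2/81) - (-6/25)) = 60/109.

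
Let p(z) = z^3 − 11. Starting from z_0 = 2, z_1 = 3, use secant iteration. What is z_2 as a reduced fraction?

41/19

p(2) = −3, p(3) = 16. z_2 = 3 − 16·(3 − 2)/(16 − (−3)) = 41/19.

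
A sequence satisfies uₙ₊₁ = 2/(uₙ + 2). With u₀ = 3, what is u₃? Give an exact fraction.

12/17

u₁ = 2/(3 + 2) = 2/5.
u₂ = 2/(2/5 + 2) = 5/6.
u₃ = 2/(5/6 + 2) = 12/17.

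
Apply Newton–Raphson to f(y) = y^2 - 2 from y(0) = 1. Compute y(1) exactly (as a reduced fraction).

f'(y) = 2y.
f(1) = -1, f'(1) = 2, so y(1) = 1 - (-1)/2 = 3/2.

3/2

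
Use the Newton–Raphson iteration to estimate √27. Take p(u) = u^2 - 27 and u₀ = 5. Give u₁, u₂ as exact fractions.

p'(u) = 2u.
p(5) = -2, p'(5) = 10, so u₁ = 5 - (-2)/10 = 26/5.
p(26/5) = 1/25, p'(26/5) = 52/5, so u₂ = (26/5) - (1/25)/(52/5) = 1351/260.

u₁ = 26/5, u₂ = 1351/260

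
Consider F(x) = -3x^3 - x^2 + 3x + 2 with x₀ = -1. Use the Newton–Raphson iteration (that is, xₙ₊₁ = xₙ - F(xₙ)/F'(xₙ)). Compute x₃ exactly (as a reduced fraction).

F'(x) = -9x^2 - 2x + 3.
F(-1) = 1, F'(-1) = -4, so x₁ = (-1) - 1/(-4) = -3/4.
F(-3/4) = 29/64, F'(-3/4) = -9/16, so x₂ = (-3/4) - (29/64)/(-9/16) = 1/18.
F(1/18) = 4205/1944, F'(1/18) = 103/36, so x₃ = (1/18) - (4205/1944)/(103/36) = -1948/2781.

-1948/2781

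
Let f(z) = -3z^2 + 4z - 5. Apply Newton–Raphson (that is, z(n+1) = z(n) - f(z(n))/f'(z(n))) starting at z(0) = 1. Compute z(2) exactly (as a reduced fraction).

1/5

f'(z) = -6z + 4.
f(1) = -4, f'(1) = -2, so z(1) = 1 - (-4)/(-2) = -1.
f(-1) = -12, f'(-1) = 10, so z(2) = (-1) - (-12)/10 = 1/5.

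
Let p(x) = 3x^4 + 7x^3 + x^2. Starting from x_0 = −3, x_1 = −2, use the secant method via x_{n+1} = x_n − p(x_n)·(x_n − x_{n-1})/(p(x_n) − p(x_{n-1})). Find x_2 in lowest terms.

p(−3) = 63, p(−2) = −4. x_2 = (−2) − (−4)·((−2) − (−3))/((−4) − 63) = −138/67.

−138/67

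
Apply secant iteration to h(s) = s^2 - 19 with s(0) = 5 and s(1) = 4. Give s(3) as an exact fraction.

109/25

h(5) = 6, h(4) = -3. s(2) = 4 - (-3)·(4 - 5)/((-3) - 6) = 13/3.
h(4) = -3, h(13/3) = -2/9. s(3) = (13/3) - (-2/9)·((13/3) - 4)/((-2/9) - (-3)) = 109/25.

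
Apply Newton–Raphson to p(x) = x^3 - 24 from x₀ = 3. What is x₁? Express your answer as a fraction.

p'(x) = 3x^2.
p(3) = 3, p'(3) = 27, so x₁ = 3 - 3/27 = 26/9.

26/9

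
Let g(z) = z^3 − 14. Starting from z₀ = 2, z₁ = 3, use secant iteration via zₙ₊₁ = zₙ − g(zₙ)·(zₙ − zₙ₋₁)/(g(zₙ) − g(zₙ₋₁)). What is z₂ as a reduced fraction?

g(2) = −6, g(3) = 13. z₂ = 3 − 13·(3 − 2)/(13 − (−6)) = 44/19.

44/19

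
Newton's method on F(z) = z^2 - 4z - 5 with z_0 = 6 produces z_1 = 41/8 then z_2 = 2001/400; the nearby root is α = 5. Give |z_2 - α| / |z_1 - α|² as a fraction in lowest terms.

4/25

z_1 - α = 41/8 - 5 = 1/8, so |z_1 - α| = 1/8.
z_2 - α = 2001/400 - 5 = 1/400, so |z_2 - α| = 1/400.
|z_1 - α|² = 1/64.
Ratio = (1/400) / (1/64) = 4/25.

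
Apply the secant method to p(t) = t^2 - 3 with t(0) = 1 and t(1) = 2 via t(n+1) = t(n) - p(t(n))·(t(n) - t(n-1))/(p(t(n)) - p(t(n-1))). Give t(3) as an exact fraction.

p(1) = -2, p(2) = 1. t(2) = 2 - 1·(2 - 1)/(1 - (-2)) = 5/3.
p(2) = 1, p(5/3) = -2/9. t(3) = (5/3) - (-2/9)·((5/3) - 2)/((-2/9) - 1) = 19/11.

19/11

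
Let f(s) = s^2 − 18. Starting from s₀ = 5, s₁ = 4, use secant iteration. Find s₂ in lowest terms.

38/9

f(5) = 7, f(4) = −2. s₂ = 4 − (−2)·(4 − 5)/((−2) − 7) = 38/9.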